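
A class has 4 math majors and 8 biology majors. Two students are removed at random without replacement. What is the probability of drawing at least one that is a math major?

19/33

P(no math majors) = 8/12 × 7/11 = 56/132 = 14/33.
P(at least one) = 1 − 14/33 = 19/33.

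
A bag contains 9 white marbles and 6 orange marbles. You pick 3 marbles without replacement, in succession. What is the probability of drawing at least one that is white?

P(no white) = 6/15 × 5/14 × 4/13 = 120/2730 = 4/91.
P(at least one) = 1 − 4/91 = 87/91.

87/91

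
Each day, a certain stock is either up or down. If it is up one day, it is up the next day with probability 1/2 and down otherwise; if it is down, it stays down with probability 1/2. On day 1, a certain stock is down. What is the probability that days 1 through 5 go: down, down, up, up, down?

1/16

Day 1 is given. For each transition, use the conditional probability from the current state:
P(down | down) = 1/2; P(up | down) = 1/2; P(up | up) = 1/2; P(down | up) = 1/2.
P = 1/2 × 1/2 × 1/2 × 1/2 = 1/16.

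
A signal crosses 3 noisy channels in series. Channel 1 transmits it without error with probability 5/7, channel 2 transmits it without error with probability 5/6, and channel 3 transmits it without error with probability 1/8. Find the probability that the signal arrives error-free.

25/336

Each stage is reached only if all earlier stages succeed, so
P = 5/7 × 5/6 × 1/8 = 25/336.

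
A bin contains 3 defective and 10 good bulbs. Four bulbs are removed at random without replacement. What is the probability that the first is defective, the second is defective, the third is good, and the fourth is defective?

Chain rule:
P = 3/13 × 2/12 × 10/11 × 1/10 = 60/17160 = 1/286.

1/286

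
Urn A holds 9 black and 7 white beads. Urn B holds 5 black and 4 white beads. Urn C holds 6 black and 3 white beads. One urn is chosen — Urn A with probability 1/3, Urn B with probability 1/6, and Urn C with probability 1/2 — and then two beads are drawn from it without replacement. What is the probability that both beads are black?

383/1080

From Urn A: P(both black) = (9/16)(8/15) = 3/10.
From Urn B: P(both black) = (5/9)(4/8) = 5/18.
From Urn C: P(both black) = (6/9)(5/8) = 5/12.
Total probability = (1/3)(3/10) + (1/6)(5/18) + (1/2)(5/12) = 383/1080.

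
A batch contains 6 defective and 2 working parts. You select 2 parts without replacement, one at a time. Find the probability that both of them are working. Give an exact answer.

P(all working) = 2/8 × 1/7 = 2/56 = 1/28.

1/28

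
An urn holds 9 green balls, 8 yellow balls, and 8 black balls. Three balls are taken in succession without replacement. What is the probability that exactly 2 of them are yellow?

119/575

One ordering (yellow drawn first) has probability 8/25 × 7/24 × 17/23 = 952/13800 = 119/1725.
There are C(3,2) = 3 such orderings, each equally likely, so P = 3 × 119/1725 = 119/575.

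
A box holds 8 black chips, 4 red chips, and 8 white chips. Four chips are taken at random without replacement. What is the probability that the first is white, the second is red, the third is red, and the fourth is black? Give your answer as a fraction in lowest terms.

Chain rule:
P = 8/20 × 4/19 × 3/18 × 8/17 = 768/116280 = 32/4845.

32/4845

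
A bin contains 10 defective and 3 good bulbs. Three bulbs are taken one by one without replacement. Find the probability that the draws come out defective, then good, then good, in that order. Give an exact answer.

5/143

Each draw changes the counts, so multiply the conditional probabilities along the sequence:
P = 10/13 × 3/12 × 2/11 = 60/1716 = 5/143.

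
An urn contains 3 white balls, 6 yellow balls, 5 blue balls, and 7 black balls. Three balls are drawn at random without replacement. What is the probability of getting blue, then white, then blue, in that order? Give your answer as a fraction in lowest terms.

1/133

Multiply the probability of each draw given the previous ones:
P = 5/21 × 3/20 × 4/19 = 60/7980 = 1/133.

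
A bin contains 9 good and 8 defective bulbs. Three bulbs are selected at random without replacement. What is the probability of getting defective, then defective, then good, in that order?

21/170

Multiply the probability of each draw given the previous ones:
P = 8/17 × 7/16 × 9/15 = 504/4080 = 21/170.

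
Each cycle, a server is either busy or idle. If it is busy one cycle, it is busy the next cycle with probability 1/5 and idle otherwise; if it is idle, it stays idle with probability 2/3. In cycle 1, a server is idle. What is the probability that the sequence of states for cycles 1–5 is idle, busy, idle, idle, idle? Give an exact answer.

16/135

Cycle 1 is given. For each transition, use the conditional probability from the current state:
P(busy | idle) = 1/3; P(idle | busy) = 4/5; P(idle | idle) = 2/3; P(idle | idle) = 2/3.
P = 1/3 × 4/5 × 2/3 × 2/3 = 16/135.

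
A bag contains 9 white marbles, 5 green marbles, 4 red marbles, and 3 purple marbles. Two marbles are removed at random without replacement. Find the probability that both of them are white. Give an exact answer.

6/35

P = 9/21 × 8/20 = 72/420 = 6/35.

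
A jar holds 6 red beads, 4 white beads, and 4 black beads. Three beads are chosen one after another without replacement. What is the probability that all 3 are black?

P(every draw is black) = 4/14 × 3/13 × 2/12 = 24/2184 = 1/91.

1/91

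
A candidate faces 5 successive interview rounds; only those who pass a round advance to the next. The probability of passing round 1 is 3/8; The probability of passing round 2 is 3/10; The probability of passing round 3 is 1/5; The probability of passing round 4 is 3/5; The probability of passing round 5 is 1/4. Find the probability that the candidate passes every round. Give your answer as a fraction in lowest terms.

The events are sequential, so multiply the conditional probabilities:
P = 3/8 × 3/10 × 1/5 × 3/5 × 1/4 = 27/8000.

27/8000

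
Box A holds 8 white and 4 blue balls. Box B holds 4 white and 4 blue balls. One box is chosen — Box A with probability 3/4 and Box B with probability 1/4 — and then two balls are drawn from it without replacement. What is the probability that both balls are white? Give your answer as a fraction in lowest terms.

From Box A: P(both white) = (8/12)(7/11) = 14/33.
From Box B: P(both white) = (4/8)(3/7) = 3/14.
Total probability = (3/4)(14/33) + (1/4)(3/14) = 229/616.

229/616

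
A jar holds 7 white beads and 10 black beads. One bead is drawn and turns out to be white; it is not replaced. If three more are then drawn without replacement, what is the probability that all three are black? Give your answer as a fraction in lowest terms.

With the first bead removed, 10 black remain out of 16.
P = 10/16 × 9/15 × 8/14 = 720/3360 = 3/14.

3/14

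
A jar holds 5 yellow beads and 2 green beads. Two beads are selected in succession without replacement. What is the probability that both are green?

P(all green) = 2/7 × 1/6 = 2/42 = 1/21.

1/21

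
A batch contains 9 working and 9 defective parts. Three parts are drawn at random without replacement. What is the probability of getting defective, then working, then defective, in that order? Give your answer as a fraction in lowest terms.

9/68

Each draw changes the counts, so multiply the conditional probabilities along the sequence:
P = 9/18 × 9/17 × 8/16 = 648/4896 = 9/68.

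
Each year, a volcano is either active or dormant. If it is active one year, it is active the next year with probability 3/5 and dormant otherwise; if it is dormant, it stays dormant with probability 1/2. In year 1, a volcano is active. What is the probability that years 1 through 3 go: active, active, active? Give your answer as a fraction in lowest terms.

9/25

Year 1 is given. For each transition, use the conditional probability from the current state:
P(active | active) = 3/5; P(active | active) = 3/5.
P = 3/5 × 3/5 = 9/25.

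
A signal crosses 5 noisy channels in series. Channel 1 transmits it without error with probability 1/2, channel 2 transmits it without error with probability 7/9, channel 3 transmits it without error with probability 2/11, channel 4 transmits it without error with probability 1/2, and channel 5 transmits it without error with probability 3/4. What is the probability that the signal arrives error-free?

Each stage is reached only if all earlier stages succeed, so
P = 1/2 × 7/9 × 2/11 × 1/2 × 3/4 = 42/1584 = 7/264.

7/264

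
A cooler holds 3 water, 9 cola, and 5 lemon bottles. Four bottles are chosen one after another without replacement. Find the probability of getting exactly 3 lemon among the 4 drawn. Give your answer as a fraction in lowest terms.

6/119

One ordering (lemon drawn first) has probability 5/17 × 4/16 × 3/15 × 12/14 = 720/57120 = 3/238.
There are C(4,3) = 4 such orderings, each equally likely, so P = 4 × 3/238 = 6/119.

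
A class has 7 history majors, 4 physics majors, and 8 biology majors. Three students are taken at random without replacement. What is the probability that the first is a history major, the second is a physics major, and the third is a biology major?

Multiply the probability of each draw given the previous ones:
P = 7/19 × 4/18 × 8/17 = 224/5814 = 112/2907.

112/2907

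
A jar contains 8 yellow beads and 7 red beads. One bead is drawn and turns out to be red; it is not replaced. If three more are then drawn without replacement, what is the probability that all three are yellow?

After the first draw, 8 of the remaining 14 beads are yellow.
P = 8/14 × 7/13 × 6/12 = 336/2184 = 2/13.

2/13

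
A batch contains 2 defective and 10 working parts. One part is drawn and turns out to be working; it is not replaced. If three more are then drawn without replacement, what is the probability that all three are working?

28/55

After the first draw, 9 of the remaining 11 parts are working.
P = 9/11 × 8/10 × 7/9 = 504/990 = 28/55.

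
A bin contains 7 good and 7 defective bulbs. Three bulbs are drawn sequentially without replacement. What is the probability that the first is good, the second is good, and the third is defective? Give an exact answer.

7/52

Each draw changes the counts, so multiply the conditional probabilities along the sequence:
P = 7/14 × 6/13 × 7/12 = 294/2184 = 7/52.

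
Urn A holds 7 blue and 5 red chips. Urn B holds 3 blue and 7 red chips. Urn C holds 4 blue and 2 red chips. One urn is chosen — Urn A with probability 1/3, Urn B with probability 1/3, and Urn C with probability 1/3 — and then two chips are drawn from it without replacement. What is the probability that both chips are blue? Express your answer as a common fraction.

From Urn A: P(both blue) = (7/12)(6/11) = 7/22.
From Urn B: P(both blue) = (3/10)(2/9) = 1/15.
From Urn C: P(both blue) = (4/6)(3/5) = 2/5.
Total probability = (1/3)(7/22) + (1/3)(1/15) + (1/3)(2/5) = 259/990.

259/990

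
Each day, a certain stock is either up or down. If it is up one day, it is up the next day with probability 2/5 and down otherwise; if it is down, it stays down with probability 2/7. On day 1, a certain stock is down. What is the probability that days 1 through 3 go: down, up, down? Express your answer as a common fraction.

Day 1 is given. For each transition, use the conditional probability from the current state:
P(up | down) = 5/7; P(down | up) = 3/5.
P = 5/7 × 3/5 = 15/35 = 3/7.

3/7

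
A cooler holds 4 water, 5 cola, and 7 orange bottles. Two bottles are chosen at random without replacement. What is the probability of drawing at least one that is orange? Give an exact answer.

7/10

P(no orange) = 9/16 × 8/15 = 72/240 = 3/10.
P(at least one) = 1 − 3/10 = 7/10.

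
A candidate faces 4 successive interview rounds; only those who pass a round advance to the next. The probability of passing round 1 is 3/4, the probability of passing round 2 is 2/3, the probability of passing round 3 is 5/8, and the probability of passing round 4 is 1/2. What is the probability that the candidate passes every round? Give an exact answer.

Each stage is reached only if all earlier stages succeed, so
P = 3/4 × 2/3 × 5/8 × 1/2 = 30/192 = 5/32.

5/32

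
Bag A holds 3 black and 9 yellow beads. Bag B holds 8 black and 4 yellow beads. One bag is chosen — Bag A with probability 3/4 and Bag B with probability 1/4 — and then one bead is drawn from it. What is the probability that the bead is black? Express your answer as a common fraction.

From Bag A: P(black) = 3/12.
From Bag B: P(black) = 8/12.
Total probability = (3/4)(3/12) + (1/4)(8/12) = 17/48.

17/48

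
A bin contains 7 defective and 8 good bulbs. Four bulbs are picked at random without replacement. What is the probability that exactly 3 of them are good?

One ordering (good drawn first) has probability 8/15 × 7/14 × 6/13 × 7/12 = 2352/32760 = 14/195.
There are C(4,3) = 4 such orderings, each equally likely, so P = 4 × 14/195 = 56/195.

56/195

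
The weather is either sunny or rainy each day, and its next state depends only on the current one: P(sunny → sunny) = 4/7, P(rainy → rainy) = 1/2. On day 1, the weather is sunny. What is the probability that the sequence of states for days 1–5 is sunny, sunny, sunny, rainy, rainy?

Day 1 is given. For each transition, use the conditional probability from the current state:
P(sunny | sunny) = 4/7; P(sunny | sunny) = 4/7; P(rainy | sunny) = 3/7; P(rainy | rainy) = 1/2.
P = 4/7 × 4/7 × 3/7 × 1/2 = 48/686 = 24/343.

24/343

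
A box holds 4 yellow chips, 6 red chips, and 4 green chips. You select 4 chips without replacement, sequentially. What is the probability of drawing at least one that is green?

P(no green) = 10/14 × 9/13 × 8/12 × 7/11 = 5040/24024 = 30/143.
P(at least one) = 1 − 30/143 = 113/143.

113/143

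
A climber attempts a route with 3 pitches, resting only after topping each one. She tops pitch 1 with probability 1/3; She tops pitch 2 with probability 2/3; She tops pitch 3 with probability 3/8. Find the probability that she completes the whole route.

Multiplying along the chain,
P = 1/3 × 2/3 × 3/8 = 6/72 = 1/12.

1/12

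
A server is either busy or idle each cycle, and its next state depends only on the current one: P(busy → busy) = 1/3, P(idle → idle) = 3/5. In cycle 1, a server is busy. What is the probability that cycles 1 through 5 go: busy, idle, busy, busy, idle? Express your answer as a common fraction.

8/135

Cycle 1 is given. For each transition, use the conditional probability from the current state:
P(idle | busy) = 2/3; P(busy | idle) = 2/5; P(busy | busy) = 1/3; P(idle | busy) = 2/3.
P = 2/3 × 2/5 × 1/3 × 2/3 = 8/135.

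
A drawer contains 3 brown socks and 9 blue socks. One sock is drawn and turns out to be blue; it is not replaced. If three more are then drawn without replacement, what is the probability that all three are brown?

1/165

After the first draw, 3 of the remaining 11 socks are brown.
P = 3/11 × 2/10 × 1/9 = 6/990 = 1/165.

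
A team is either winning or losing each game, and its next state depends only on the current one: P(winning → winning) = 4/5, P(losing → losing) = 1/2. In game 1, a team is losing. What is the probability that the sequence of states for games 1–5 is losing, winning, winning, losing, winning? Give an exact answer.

1/25

Game 1 is given. For each transition, use the conditional probability from the current state:
P(winning | losing) = 1/2; P(winning | winning) = 4/5; P(losing | winning) = 1/5; P(winning | losing) = 1/2.
P = 1/2 × 4/5 × 1/5 × 1/2 = 4/100 = 1/25.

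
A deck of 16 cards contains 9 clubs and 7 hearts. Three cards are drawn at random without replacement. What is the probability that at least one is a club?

15/16

P(no clubs) = 7/16 × 6/15 × 5/14 = 210/3360 = 1/16.
P(at least one) = 1 − 1/16 = 15/16.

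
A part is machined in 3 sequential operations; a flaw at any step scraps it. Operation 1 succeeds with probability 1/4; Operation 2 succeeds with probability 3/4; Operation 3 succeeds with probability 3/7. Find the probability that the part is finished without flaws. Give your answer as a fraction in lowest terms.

9/112

Each stage is reached only if all earlier stages succeed, so
P = 1/4 × 3/4 × 3/7 = 9/112.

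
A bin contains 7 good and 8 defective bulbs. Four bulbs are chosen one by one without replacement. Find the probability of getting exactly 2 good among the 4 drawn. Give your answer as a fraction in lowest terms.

One ordering (good drawn first) has probability 7/15 × 6/14 × 8/13 × 7/12 = 2352/32760 = 14/195.
There are C(4,2) = 6 such orderings, each equally likely, so P = 6 × 14/195 = 28/65.

28/65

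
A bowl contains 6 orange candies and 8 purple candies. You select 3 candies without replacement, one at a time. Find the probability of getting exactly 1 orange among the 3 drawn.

One ordering (orange drawn first) has probability 6/14 × 8/13 × 7/12 = 336/2184 = 2/13.
There are C(3,1) = 3 such orderings, each equally likely, so P = 3 × 2/13 = 6/13.

6/13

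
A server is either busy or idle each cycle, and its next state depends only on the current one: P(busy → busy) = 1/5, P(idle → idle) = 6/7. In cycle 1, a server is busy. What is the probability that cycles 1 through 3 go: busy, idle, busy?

Cycle 1 is given. For each transition, use the conditional probability from the current state:
P(idle | busy) = 4/5; P(busy | idle) = 1/7.
P = 4/5 × 1/7 = 4/35.

4/35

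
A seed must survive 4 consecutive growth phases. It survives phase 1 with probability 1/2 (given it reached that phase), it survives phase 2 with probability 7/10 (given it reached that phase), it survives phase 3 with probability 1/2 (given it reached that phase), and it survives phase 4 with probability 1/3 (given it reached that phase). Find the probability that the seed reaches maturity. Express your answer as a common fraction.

7/120

Multiplying along the chain,
P = 1/2 × 7/10 × 1/2 × 1/3 = 7/120.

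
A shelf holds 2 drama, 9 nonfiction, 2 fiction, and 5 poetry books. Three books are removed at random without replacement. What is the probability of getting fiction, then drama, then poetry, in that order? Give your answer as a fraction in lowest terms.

5/1224

Chain rule:
P = 2/18 × 2/17 × 5/16 = 20/4896 = 5/1224.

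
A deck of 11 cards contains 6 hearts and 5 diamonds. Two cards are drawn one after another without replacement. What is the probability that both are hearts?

3/11

P(every draw is a heart) = 6/11 × 5/10 = 30/110 = 3/11.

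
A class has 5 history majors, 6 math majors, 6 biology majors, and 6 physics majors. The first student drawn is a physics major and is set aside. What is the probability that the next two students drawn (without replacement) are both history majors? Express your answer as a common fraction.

10/231

With the first student removed, 5 history majors remain out of 22.
P = 5/22 × 4/21 = 20/462 = 10/231.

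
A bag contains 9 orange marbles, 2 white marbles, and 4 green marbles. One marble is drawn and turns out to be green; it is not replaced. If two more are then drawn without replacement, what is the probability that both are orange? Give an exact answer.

After the first draw, 9 of the remaining 14 marbles are orange.
P = 9/14 × 8/13 = 72/182 = 36/91.

36/91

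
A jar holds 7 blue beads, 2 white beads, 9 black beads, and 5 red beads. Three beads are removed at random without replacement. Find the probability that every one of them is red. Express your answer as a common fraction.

P = 5/23 × 4/22 × 3/21 = 60/10626 = 10/1771.

10/1771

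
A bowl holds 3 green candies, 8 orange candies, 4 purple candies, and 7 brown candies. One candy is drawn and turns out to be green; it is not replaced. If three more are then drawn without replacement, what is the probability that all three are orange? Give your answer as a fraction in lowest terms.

4/95

After the first draw, 8 of the remaining 21 candies are orange.
P = 8/21 × 7/20 × 6/19 = 336/7980 = 4/95.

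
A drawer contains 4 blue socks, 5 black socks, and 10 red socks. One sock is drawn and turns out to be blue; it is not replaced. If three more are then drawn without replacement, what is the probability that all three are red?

5/34

After the first draw, 10 of the remaining 18 socks are red.
P = 10/18 × 9/17 × 8/16 = 720/4896 = 5/34.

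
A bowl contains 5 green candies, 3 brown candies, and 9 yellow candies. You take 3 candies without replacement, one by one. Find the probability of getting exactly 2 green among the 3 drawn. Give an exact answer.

One ordering (green drawn first) has probability 5/17 × 4/16 × 12/15 = 240/4080 = 1/17.
There are C(3,2) = 3 such orderings, each equally likely, so P = 3 × 1/17 = 3/17.

3/17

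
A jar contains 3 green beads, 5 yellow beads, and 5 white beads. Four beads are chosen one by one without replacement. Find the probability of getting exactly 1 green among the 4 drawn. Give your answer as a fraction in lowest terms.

One ordering (green drawn first) has probability 3/13 × 10/12 × 9/11 × 8/10 = 2160/17160 = 18/143.
There are C(4,1) = 4 such orderings, each equally likely, so P = 4 × 18/143 = 72/143.

72/143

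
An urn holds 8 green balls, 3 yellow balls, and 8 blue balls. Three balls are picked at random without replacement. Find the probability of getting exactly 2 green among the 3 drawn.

308/969

One ordering (green drawn first) has probability 8/19 × 7/18 × 11/17 = 616/5814 = 308/2907.
There are C(3,2) = 3 such orderings, each equally likely, so P = 3 × 308/2907 = 308/969.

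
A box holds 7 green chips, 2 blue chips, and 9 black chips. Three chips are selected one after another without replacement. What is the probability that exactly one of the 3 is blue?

5/17

One ordering (blue drawn first) has probability 2/18 × 16/17 × 15/16 = 480/4896 = 5/51.
There are C(3,1) = 3 such orderings, each equally likely, so P = 3 × 5/51 = 5/17.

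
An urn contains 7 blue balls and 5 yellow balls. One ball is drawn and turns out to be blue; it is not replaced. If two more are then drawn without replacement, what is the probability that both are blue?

With the first ball removed, 6 blue remain out of 11.
P = 6/11 × 5/10 = 30/110 = 3/11.

3/11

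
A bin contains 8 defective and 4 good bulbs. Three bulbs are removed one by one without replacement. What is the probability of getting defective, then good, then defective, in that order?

Multiply the probability of each draw given the previous ones:
P = 8/12 × 4/11 × 7/10 = 224/1320 = 28/165.

28/165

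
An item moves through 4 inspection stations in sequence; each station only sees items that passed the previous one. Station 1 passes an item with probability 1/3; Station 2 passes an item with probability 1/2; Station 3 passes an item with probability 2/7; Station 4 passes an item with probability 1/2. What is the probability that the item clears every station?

1/42

Multiplying along the chain,
P = 1/3 × 1/2 × 2/7 × 1/2 = 2/84 = 1/42.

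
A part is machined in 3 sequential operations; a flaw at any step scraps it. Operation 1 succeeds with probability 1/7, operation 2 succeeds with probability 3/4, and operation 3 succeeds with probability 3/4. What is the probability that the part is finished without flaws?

The events are sequential, so multiply the conditional probabilities:
P = 1/7 × 3/4 × 3/4 = 9/112.

9/112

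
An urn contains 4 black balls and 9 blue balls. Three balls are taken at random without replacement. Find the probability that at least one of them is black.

101/143

P(no black) = 9/13 × 8/12 × 7/11 = 504/1716 = 42/143.
P(at least one) = 1 − 42/143 = 101/143.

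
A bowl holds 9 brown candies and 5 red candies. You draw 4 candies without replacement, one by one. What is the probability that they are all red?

P(all red) = 5/14 × 4/13 × 3/12 × 2/11 = 120/24024 = 5/1001.

5/1001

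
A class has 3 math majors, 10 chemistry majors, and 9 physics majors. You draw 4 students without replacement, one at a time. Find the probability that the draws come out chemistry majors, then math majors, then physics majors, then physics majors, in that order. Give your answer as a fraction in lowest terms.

18/1463

Chain rule:
P = 10/22 × 3/21 × 9/20 × 8/19 = 2160/175560 = 18/1463.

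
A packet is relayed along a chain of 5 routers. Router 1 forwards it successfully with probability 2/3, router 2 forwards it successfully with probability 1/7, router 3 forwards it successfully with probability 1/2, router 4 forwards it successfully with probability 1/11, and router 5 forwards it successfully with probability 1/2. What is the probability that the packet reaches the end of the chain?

Multiplying along the chain,
P = 2/3 × 1/7 × 1/2 × 1/11 × 1/2 = 2/924 = 1/462.

1/462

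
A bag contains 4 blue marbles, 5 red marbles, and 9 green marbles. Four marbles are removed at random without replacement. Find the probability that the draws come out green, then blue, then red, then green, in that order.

Multiply the probability of each draw given the previous ones:
P = 9/18 × 4/17 × 5/16 × 8/15 = 1440/73440 = 1/51.

1/51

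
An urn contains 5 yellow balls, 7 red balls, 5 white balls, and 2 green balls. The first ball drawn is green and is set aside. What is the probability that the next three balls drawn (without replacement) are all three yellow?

With the first ball removed, 5 yellow remain out of 18.
P = 5/18 × 4/17 × 3/16 = 60/4896 = 5/408.

5/408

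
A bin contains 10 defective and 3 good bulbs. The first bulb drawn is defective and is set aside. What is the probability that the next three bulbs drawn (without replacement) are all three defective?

21/55

After the first draw, 9 of the remaining 12 bulbs are defective.
P = 9/12 × 8/11 × 7/10 = 504/1320 = 21/55.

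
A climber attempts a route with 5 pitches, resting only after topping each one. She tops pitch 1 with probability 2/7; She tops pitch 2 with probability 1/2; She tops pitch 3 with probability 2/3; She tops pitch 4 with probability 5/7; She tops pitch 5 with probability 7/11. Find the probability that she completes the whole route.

10/231

Multiplying along the chain,
P = 2/7 × 1/2 × 2/3 × 5/7 × 7/11 = 140/3234 = 10/231.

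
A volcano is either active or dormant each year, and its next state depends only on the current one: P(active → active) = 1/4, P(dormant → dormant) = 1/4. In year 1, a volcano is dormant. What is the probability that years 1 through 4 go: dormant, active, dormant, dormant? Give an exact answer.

9/64

Year 1 is given. For each transition, use the conditional probability from the current state:
P(active | dormant) = 3/4; P(dormant | active) = 3/4; P(dormant | dormant) = 1/4.
P = 3/4 × 3/4 × 1/4 = 9/64.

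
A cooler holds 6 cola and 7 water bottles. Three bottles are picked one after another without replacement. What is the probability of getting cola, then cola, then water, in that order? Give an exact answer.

Chain rule:
P = 6/13 × 5/12 × 7/11 = 210/1716 = 35/286.

35/286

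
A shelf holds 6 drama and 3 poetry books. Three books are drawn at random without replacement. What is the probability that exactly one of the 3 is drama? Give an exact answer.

One ordering (drama drawn first) has probability 6/9 × 3/8 × 2/7 = 36/504 = 1/14.
There are C(3,1) = 3 such orderings, each equally likely, so P = 3 × 1/14 = 3/14.

3/14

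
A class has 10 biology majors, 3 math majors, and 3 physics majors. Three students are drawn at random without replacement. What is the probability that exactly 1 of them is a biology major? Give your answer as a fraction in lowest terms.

One ordering (a biology major drawn first) has probability 10/16 × 6/15 × 5/14 = 300/3360 = 5/56.
There are C(3,1) = 3 such orderings, each equally likely, so P = 3 × 5/56 = 15/56.

15/56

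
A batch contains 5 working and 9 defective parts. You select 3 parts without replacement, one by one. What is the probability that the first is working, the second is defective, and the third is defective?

15/91

Multiply the probability of each draw given the previous ones:
P = 5/14 × 9/13 × 8/12 = 360/2184 = 15/91.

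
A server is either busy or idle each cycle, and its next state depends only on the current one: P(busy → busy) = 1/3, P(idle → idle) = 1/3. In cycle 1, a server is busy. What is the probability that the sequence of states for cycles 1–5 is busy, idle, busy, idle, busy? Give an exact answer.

16/81

Cycle 1 is given. For each transition, use the conditional probability from the current state:
P(idle | busy) = 2/3; P(busy | idle) = 2/3; P(idle | busy) = 2/3; P(busy | idle) = 2/3.
P = 2/3 × 2/3 × 2/3 × 2/3 = 16/81.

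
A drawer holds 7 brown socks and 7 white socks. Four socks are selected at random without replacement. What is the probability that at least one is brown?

138/143

P(no brown) = 7/14 × 6/13 × 5/12 × 4/11 = 840/24024 = 5/143.
P(at least one) = 1 − 5/143 = 138/143.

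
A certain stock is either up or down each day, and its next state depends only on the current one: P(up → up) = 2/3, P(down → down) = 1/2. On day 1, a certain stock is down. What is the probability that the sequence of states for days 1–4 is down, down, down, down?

Day 1 is given. For each transition, use the conditional probability from the current state:
P(down | down) = 1/2; P(down | down) = 1/2; P(down | down) = 1/2.
P = 1/2 × 1/2 × 1/2 = 1/8.

1/8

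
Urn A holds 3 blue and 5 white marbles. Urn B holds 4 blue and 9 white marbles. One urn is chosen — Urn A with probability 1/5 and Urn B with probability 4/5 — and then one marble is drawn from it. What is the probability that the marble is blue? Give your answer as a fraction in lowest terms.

From Urn A: P(blue) = 3/8.
From Urn B: P(blue) = 4/13.
Total probability = (1/5)(3/8) + (4/5)(4/13) = 167/520.

167/520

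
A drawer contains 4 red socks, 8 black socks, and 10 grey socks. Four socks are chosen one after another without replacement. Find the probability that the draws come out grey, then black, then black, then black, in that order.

4/209

Chain rule:
P = 10/22 × 8/21 × 7/20 × 6/19 = 3360/175560 = 4/209.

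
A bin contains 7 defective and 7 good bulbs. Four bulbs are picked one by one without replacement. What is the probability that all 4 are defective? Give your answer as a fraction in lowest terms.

5/143

P(all defective) = 7/14 × 6/13 × 5/12 × 4/11 = 840/24024 = 5/143.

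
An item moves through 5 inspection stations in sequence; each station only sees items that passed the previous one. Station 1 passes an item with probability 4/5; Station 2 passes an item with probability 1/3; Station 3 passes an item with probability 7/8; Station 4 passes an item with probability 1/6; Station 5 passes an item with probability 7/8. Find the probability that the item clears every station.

The events are sequential, so multiply the conditional probabilities:
P = 4/5 × 1/3 × 7/8 × 1/6 × 7/8 = 196/5760 = 49/1440.

49/1440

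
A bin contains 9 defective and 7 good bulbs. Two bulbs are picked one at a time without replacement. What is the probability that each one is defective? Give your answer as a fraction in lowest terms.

3/10

P = 9/16 × 8/15 = 72/240 = 3/10.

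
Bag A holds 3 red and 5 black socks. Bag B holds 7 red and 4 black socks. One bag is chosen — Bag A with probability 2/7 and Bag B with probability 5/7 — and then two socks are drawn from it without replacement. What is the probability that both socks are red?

327/1078

From Bag A: P(both red) = (3/8)(2/7) = 3/28.
From Bag B: P(both red) = (7/11)(6/10) = 21/55.
Total probability = (2/7)(3/28) + (5/7)(21/55) = 327/1078.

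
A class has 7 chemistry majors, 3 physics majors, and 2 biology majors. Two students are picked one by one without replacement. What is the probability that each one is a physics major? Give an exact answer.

1/22

P(every draw is a physics major) = 3/12 × 2/11 = 6/132 = 1/22.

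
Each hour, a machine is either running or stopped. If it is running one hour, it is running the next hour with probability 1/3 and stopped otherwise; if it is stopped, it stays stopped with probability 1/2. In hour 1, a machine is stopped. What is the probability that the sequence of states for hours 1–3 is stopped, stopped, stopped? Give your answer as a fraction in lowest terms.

Hour 1 is given. For each transition, use the conditional probability from the current state:
P(stopped | stopped) = 1/2; P(stopped | stopped) = 1/2.
P = 1/2 × 1/2 = 1/4.

1/4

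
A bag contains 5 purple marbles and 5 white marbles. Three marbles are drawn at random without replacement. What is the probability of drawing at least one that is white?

P(no white) = 5/10 × 4/9 × 3/8 = 60/720 = 1/12.
P(at least one) = 1 − 1/12 = 11/12.

11/12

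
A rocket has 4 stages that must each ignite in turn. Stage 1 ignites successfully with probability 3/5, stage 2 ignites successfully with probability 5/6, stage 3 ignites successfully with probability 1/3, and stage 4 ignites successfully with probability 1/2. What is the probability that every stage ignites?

Multiplying along the chain,
P = 3/5 × 5/6 × 1/3 × 1/2 = 15/180 = 1/12.

1/12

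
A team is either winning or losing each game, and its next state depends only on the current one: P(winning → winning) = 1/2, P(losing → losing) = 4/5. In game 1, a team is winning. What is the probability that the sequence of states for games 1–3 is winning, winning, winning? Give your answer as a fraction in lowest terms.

Game 1 is given. For each transition, use the conditional probability from the current state:
P(winning | winning) = 1/2; P(winning | winning) = 1/2.
P = 1/2 × 1/2 = 1/4.

1/4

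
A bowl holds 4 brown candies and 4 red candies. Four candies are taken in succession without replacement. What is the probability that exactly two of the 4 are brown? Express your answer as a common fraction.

One ordering (brown drawn first) has probability 4/8 × 3/7 × 4/6 × 3/5 = 144/1680 = 3/35.
There are C(4,2) = 6 such orderings, each equally likely, so P = 6 × 3/35 = 18/35.

18/35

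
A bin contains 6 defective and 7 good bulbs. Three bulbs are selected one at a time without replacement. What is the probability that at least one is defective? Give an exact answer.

P(no defective) = 7/13 × 6/12 × 5/11 = 210/1716 = 35/286.
P(at least one) = 1 − 35/286 = 251/286.

251/286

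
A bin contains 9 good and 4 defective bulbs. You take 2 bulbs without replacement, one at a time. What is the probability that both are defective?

P(every draw is defective) = 4/13 × 3/12 = 12/156 = 1/13.

1/13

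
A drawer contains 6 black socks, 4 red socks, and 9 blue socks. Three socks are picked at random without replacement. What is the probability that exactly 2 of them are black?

One ordering (black drawn first) has probability 6/19 × 5/18 × 13/17 = 390/5814 = 65/969.
There are C(3,2) = 3 such orderings, each equally likely, so P = 3 × 65/969 = 65/323.

65/323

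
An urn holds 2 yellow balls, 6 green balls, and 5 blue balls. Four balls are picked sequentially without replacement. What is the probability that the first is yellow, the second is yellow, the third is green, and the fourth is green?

Each draw changes the counts, so multiply the conditional probabilities along the sequence:
P = 2/13 × 1/12 × 6/11 × 5/10 = 60/17160 = 1/286.

1/286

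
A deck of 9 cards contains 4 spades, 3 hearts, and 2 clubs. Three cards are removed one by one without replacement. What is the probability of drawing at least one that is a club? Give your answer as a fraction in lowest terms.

7/12

P(no clubs) = 7/9 × 6/8 × 5/7 = 210/504 = 5/12.
P(at least one) = 1 − 5/12 = 7/12.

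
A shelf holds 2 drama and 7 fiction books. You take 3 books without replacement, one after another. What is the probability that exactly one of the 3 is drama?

One ordering (drama drawn first) has probability 2/9 × 7/8 × 6/7 = 84/504 = 1/6.
There are C(3,1) = 3 such orderings, each equally likely, so P = 3 × 1/6 = 1/2.

1/2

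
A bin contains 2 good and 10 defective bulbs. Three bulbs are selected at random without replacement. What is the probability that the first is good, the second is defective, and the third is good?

1/66

Each draw changes the counts, so multiply the conditional probabilities along the sequence:
P = 2/12 × 10/11 × 1/10 = 20/1320 = 1/66.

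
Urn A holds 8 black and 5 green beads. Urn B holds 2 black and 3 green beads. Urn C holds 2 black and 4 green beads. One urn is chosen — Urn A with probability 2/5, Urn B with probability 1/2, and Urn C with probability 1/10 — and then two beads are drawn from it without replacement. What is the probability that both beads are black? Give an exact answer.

781/3900

From Urn A: P(both black) = (8/13)(7/12) = 14/39.
From Urn B: P(both black) = (2/5)(1/4) = 1/10.
From Urn C: P(both black) = (2/6)(1/5) = 1/15.
Total probability = (2/5)(14/39) + (1/2)(1/10) + (1/10)(1/15) = 781/3900.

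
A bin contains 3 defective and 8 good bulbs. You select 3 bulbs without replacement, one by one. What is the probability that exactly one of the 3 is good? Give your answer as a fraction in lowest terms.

8/55

One ordering (good drawn first) has probability 8/11 × 3/10 × 2/9 = 48/990 = 8/165.
There are C(3,1) = 3 such orderings, each equally likely, so P = 3 × 8/165 = 8/55.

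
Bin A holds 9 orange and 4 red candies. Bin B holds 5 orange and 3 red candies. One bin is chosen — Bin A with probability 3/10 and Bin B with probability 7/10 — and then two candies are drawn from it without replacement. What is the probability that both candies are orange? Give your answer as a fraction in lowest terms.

101/260

From Bin A: P(both orange) = (9/13)(8/12) = 6/13.
From Bin B: P(both orange) = (5/8)(4/7) = 5/14.
Total probability = (3/10)(6/13) + (7/10)(5/14) = 101/260.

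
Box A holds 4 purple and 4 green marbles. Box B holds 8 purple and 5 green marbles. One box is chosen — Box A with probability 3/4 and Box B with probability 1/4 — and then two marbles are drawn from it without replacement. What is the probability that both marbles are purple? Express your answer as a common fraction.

From Box A: P(both purple) = (4/8)(3/7) = 3/14.
From Box B: P(both purple) = (8/13)(7/12) = 14/39.
Total probability = (3/4)(3/14) + (1/4)(14/39) = 547/2184.

547/2184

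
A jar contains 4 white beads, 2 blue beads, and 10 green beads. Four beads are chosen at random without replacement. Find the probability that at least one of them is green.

361/364

P(no green) = 6/16 × 5/15 × 4/14 × 3/13 = 360/43680 = 3/364.
P(at least one) = 1 − 3/364 = 361/364.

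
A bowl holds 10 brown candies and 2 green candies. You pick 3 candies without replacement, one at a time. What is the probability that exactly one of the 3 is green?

One ordering (green drawn first) has probability 2/12 × 10/11 × 9/10 = 180/1320 = 3/22.
There are C(3,1) = 3 such orderings, each equally likely, so P = 3 × 3/22 = 9/22.

9/22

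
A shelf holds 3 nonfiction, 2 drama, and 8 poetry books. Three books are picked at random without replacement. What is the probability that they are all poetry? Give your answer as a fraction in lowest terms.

28/143

P(every draw is poetry) = 8/13 × 7/12 × 6/11 = 336/1716 = 28/143.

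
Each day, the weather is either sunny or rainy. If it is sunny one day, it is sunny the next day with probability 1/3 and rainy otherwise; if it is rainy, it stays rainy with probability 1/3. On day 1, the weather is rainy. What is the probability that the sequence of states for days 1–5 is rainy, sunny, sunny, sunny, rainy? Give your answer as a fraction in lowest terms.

Day 1 is given. For each transition, use the conditional probability from the current state:
P(sunny | rainy) = 2/3; P(sunny | sunny) = 1/3; P(sunny | sunny) = 1/3; P(rainy | sunny) = 2/3.
P = 2/3 × 1/3 × 1/3 × 2/3 = 4/81.

4/81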